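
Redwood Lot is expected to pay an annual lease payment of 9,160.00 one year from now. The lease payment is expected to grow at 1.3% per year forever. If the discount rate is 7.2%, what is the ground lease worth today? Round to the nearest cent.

155254.24

Growing perpetuity: P = D₁ / (r − g) = 9,160.0000 / (0.072 − 0.013) = 155,254.24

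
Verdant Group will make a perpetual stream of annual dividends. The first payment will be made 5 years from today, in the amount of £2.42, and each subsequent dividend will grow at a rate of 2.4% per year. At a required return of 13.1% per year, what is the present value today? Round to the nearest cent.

Value at end of year 4: C₁ / (r − g) = £2.42 / (0.131 − 0.024) = £22.6168
Discount to today: PV = £22.6168 / (1 + 0.131)^4 = £22.6168 / 1.636253 = £13.82

£13.82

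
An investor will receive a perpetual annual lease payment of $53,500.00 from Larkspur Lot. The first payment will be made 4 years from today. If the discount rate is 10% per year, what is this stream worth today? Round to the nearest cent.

$401953.42

Value at end of year 3: C / r = $53,500.00 / 0.1 = $535,000.0000
Discount to today: PV = $535,000.0000 / (1 + 0.1)^3 = $535,000.0000 / 1.331000 = $401,953.42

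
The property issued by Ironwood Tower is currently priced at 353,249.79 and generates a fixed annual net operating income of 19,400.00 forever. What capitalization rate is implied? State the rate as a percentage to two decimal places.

P = C/r ⇒ r = C/P = 19,400.00/353,249.79 = 0.054919

5.49%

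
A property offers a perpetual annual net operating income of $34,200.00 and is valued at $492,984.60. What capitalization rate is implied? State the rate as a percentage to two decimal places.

P = C/r ⇒ r = C/P = $34,200.00/$492,984.60 = 0.069373

6.94%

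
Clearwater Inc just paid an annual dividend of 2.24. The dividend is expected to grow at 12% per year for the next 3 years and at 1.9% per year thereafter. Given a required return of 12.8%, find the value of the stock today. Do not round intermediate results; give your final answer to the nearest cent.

27.12

D_1 = 2.50880
D_2 = 2.80986
D_3 = 3.14704
Terminal value at year 3: TV = D_3×(1+g_2)/(r−g_2) = 3.20683/0.109 = 29.42048
P_0 = D_1/(1+r)^1 + D_2/(1+r)^2 + D_3/(1+r)^3 + TV/(1+r)^3
    = 2.22411 + 2.20834 + 2.19268 + 20.49852 = 27.12365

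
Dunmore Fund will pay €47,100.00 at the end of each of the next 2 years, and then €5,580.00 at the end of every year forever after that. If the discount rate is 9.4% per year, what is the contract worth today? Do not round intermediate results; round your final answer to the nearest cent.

€132005.64

PV of 2-year annuity: €47,100.00 × [1 − (1+0.094)^−2] / 0.094 = 82406.77921
Perpetuity value at year 2: €5,580.00 / 0.094 = 59361.70213
PV of perpetuity: 59361.70213 / (1+0.094)^2 = 49598.86077
Total PV = 82406.77921 + 49598.86077 = 132005.63998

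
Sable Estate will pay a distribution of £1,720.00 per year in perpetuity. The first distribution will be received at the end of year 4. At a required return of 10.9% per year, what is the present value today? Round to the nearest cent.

Value at end of year 3: C / r = £1,720.00 / 0.109 = £15,779.8165
Discount to today: PV = £15,779.8165 / (1 + 0.109)^3 = £15,779.8165 / 1.363938 = £11,569.31

£11569.31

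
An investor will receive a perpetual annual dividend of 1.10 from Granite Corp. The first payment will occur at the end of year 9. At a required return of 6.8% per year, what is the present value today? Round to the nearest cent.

9.56

Value at end of year 8: C / r = 1.10 / 0.068 = 16.1765
Discount to today: PV = 16.1765 / (1 + 0.068)^8 = 16.1765 / 1.692661 = 9.56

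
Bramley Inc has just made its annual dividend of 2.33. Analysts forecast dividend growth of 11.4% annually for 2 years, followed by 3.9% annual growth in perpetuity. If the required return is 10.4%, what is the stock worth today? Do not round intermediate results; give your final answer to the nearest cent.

42.65

D_1 = 2.59562
D_2 = 2.89152
Terminal value at year 2: TV = D_2×(1+g_2)/(r−g_2) = 3.00429/0.065 = 46.21985
P_0 = D_1/(1+r)^1 + D_2/(1+r)^2 + TV/(1+r)^2
    = 2.35111 + 2.37240 + 37.92192 = 42.64543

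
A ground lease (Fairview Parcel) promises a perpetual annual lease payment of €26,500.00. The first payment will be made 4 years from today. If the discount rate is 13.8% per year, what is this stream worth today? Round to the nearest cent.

Value at end of year 3: C / r = €26,500.00 / 0.138 = €192,028.9855
Discount to today: PV = €192,028.9855 / (1 + 0.138)^3 = €192,028.9855 / 1.473760 = €130,298.68

€130298.68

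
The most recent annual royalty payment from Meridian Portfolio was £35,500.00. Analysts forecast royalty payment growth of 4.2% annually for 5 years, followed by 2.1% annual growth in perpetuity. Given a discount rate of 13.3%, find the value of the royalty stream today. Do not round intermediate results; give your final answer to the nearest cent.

D_1 = 36991.00000
D_2 = 38544.62200
D_3 = 40163.49612
D_4 = 41850.36296
D_5 = 43608.07821
Terminal value at year 5: TV = D_5×(1+g_2)/(r−g_2) = 44523.84785/0.112 = 397534.35578
P_0 = D_1/(1+r)^1 + D_2/(1+r)^2 + D_3/(1+r)^3 + D_4/(1+r)^4 + D_5/(1+r)^5 + TV/(1+r)^5
    = 32648.72021 + 30026.44877 + 27614.79225 + 25396.83453 + 23357.01817 + 212924.24598 = 351968.05992

£351968.06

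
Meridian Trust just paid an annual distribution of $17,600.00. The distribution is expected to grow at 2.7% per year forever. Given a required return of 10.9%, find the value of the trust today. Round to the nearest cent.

$220429.27

D₁ = D₀ × (1 + g) = $17,600.00 × 1.027 = $18,075.2000
Growing perpetuity: P = D₁ / (r − g) = $18,075.2000 / (0.109 − 0.027) = $220,429.27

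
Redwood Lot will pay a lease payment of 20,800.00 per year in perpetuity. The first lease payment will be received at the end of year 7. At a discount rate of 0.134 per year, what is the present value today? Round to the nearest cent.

72992.83

Value at end of year 6: C / r = 20,800.00 / 0.134 = 155,223.8806
Discount to today: PV = 155,223.8806 / (1 + 0.134)^6 = 155,223.8806 / 2.126563 = 72,992.83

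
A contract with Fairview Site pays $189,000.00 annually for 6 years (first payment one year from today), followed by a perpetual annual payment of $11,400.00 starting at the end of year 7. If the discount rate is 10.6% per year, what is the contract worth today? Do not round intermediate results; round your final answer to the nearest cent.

$867628.51

PV of 6-year annuity: $189,000.00 × [1 − (1+0.106)^−6] / 0.106 = 808870.34333
Perpetuity value at year 6: $11,400.00 / 0.106 = 107547.16981
PV of perpetuity: 107547.16981 / (1+0.106)^6 = 58758.16498
Total PV = 808870.34333 + 58758.16498 = 867628.50831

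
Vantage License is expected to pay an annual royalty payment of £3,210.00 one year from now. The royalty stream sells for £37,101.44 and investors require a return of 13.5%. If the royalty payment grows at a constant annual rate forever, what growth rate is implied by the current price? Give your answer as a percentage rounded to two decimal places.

P = D₁/(r−g) ⇒ g = r − D₁/P = 0.135 − £3,210.00/£37,101.44 = 0.048480

4.85%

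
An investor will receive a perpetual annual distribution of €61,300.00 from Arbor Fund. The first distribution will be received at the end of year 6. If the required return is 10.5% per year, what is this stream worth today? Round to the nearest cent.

Value at end of year 5: C / r = €61,300.00 / 0.105 = €583,809.5238
Discount to today: PV = €583,809.5238 / (1 + 0.105)^5 = €583,809.5238 / 1.647447 = €354,372.31

€354372.31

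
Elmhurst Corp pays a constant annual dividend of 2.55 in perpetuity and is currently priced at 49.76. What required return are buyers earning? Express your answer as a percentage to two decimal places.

P = C/r ⇒ r = C/P = 2.55/49.76 = 0.051246

5.12%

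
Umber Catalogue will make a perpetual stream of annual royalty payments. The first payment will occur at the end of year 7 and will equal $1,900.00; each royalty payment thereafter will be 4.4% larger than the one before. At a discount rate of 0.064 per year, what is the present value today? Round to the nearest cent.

$65474.75

Value at end of year 6: C₁ / (r − g) = $1,900.00 / (0.064 − 0.044) = $95,000.0000
Discount to today: PV = $95,000.0000 / (1 + 0.064)^6 = $95,000.0000 / 1.450941 = $65,474.75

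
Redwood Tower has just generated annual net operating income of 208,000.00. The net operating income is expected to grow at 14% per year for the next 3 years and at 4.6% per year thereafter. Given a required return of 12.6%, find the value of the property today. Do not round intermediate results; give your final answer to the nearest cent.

3461953.95

D_1 = 237120.00000
D_2 = 270316.80000
D_3 = 308161.15200
Terminal value at year 3: TV = D_3×(1+g_2)/(r−g_2) = 322336.56499/0.08 = 4029207.06240
P_0 = D_1/(1+r)^1 + D_2/(1+r)^2 + D_3/(1+r)^3 + TV/(1+r)^3
    = 210586.14565 + 213204.44586 + 215855.30043 + 2822308.05309 = 3461953.94502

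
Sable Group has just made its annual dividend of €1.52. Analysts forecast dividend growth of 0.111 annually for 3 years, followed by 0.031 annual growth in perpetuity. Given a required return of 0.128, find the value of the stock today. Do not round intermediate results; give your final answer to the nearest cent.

D_1 = 1.68872
D_2 = 1.87617
D_3 = 2.08442
Terminal value at year 3: TV = D_3×(1+g_2)/(r−g_2) = 2.14904/0.097 = 22.15505
P_0 = D_1/(1+r)^1 + D_2/(1+r)^2 + D_3/(1+r)^3 + TV/(1+r)^3
    = 1.49709 + 1.47453 + 1.45231 + 15.43638 = 19.86031

€19.86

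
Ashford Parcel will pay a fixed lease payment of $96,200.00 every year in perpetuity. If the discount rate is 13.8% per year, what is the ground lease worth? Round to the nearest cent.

$697101.45

Level perpetuity: PV = C / r = $96,200.00 / 0.138 = $697,101.45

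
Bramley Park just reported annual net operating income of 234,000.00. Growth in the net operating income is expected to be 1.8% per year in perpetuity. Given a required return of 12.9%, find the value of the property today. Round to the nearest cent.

2146054.05

D₁ = D₀ × (1 + g) = 234,000.00 × 1.018 = 238,212.0000
Growing perpetuity: P = D₁ / (r − g) = 238,212.0000 / (0.129 − 0.018) = 2,146,054.05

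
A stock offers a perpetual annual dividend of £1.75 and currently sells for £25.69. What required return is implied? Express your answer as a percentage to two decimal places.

P = C/r ⇒ r = C/P = £1.75/£25.69 = 0.068120

6.81%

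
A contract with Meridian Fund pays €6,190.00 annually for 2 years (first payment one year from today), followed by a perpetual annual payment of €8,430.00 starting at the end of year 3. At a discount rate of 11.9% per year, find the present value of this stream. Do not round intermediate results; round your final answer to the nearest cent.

PV of 2-year annuity: €6,190.00 × [1 − (1+0.119)^−2] / 0.119 = 10475.17851
Perpetuity value at year 2: €8,430.00 / 0.119 = 70840.33613
PV of perpetuity: 70840.33613 / (1+0.119)^2 = 56574.46298
Total PV = 10475.17851 + 56574.46298 = 67049.64149

€67049.64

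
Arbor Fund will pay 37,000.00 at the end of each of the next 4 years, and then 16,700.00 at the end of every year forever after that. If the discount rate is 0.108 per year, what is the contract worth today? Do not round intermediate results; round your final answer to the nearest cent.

PV of 4-year annuity: 37,000.00 × [1 − (1+0.108)^−4] / 0.108 = 115282.39106
Perpetuity value at year 4: 16,700.00 / 0.108 = 154629.62963
PV of perpetuity: 154629.62963 / (1+0.108)^4 = 102596.76664
Total PV = 115282.39106 + 102596.76664 = 217879.15770

217879.16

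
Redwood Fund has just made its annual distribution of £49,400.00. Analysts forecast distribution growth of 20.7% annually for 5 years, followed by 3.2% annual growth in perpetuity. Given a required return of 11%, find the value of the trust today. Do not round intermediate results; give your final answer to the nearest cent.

£1313461.15

D_1 = 59625.80000
D_2 = 71968.34060
D_3 = 86865.78710
D_4 = 104847.00503
D_5 = 126550.33508
Terminal value at year 5: TV = D_5×(1+g_2)/(r−g_2) = 130599.94580/0.078 = 1674358.27948
P_0 = D_1/(1+r)^1 + D_2/(1+r)^2 + D_3/(1+r)^3 + D_4/(1+r)^4 + D_5/(1+r)^5 + TV/(1+r)^5
    = 53716.93694 + 58411.11971 + 63515.51486 + 69065.96976 + 75101.46442 + 993650.14460 = 1313461.15030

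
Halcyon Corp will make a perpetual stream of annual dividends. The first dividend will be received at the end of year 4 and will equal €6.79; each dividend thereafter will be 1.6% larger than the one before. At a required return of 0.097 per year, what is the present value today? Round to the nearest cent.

Value at end of year 3: C₁ / (r − g) = €6.79 / (0.097 − 0.016) = €83.8272
Discount to today: PV = €83.8272 / (1 + 0.097)^3 = €83.8272 / 1.320140 = €63.50

€63.50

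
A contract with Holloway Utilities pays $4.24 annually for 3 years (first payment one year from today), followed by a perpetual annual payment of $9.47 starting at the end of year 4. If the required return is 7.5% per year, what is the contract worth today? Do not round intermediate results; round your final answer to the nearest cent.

$112.67

PV of 3-year annuity: $4.24 × [1 − (1+0.075)^−3] / 0.075 = 11.02623
Perpetuity value at year 3: $9.47 / 0.075 = 126.26667
PV of perpetuity: 126.26667 / (1+0.075)^3 = 101.63969
Total PV = 11.02623 + 101.63969 = 112.66592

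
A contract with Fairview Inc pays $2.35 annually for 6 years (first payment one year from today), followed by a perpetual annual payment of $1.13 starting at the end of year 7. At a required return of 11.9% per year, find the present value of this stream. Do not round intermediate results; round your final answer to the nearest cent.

PV of 6-year annuity: $2.35 × [1 − (1+0.119)^−6] / 0.119 = 9.68923
Perpetuity value at year 6: $1.13 / 0.119 = 9.49580
PV of perpetuity: 9.49580 / (1+0.119)^6 = 4.83672
Total PV = 9.68923 + 4.83672 = 14.52595

$14.53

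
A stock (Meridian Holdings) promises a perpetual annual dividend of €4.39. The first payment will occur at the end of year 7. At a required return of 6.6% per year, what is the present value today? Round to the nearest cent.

€45.33

Value at end of year 6: C / r = €4.39 / 0.066 = €66.5152
Discount to today: PV = €66.5152 / (1 + 0.066)^6 = €66.5152 / 1.467382 = €45.33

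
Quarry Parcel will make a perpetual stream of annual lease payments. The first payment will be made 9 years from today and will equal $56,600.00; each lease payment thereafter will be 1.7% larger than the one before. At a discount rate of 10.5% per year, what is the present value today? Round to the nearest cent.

$289358.03

Value at end of year 8: C₁ / (r − g) = $56,600.00 / (0.105 − 0.017) = $643,181.8182
Discount to today: PV = $643,181.8182 / (1 + 0.105)^8 = $643,181.8182 / 2.222789 = $289,358.03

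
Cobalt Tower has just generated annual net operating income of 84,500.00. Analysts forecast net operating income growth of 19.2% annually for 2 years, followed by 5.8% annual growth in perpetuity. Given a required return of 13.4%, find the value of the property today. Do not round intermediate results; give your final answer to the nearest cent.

1481922.77

D_1 = 100724.00000
D_2 = 120063.00800
Terminal value at year 2: TV = D_2×(1+g_2)/(r−g_2) = 127026.66246/0.076 = 1671403.45347
P_0 = D_1/(1+r)^1 + D_2/(1+r)^2 + TV/(1+r)^2
    = 88821.86949 + 93364.78698 + 1299736.11342 = 1481922.76989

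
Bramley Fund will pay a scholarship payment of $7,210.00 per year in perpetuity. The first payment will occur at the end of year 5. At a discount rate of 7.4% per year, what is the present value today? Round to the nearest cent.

Value at end of year 4: C / r = $7,210.00 / 0.074 = $97,432.4324
Discount to today: PV = $97,432.4324 / (1 + 0.074)^4 = $97,432.4324 / 1.330507 = $73,229.56

$73229.56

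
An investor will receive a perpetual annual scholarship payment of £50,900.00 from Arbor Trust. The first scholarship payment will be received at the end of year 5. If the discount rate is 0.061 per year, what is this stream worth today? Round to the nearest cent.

£658455.47

Value at end of year 4: C / r = £50,900.00 / 0.061 = £834,426.2295
Discount to today: PV = £834,426.2295 / (1 + 0.061)^4 = £834,426.2295 / 1.267248 = £658,455.47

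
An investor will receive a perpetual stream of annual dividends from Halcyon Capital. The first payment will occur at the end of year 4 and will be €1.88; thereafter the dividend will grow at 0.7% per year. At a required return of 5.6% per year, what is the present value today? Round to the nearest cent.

€32.58

Value at end of year 3: C₁ / (r − g) = €1.88 / (0.056 − 0.007) = €38.3673
Discount to today: PV = €38.3673 / (1 + 0.056)^3 = €38.3673 / 1.177584 = €32.58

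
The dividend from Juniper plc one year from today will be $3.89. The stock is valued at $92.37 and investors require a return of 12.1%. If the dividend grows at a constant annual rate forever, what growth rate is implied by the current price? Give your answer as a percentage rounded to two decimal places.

7.89%

P = D₁/(r−g) ⇒ g = r − D₁/P = 0.121 − $3.89/$92.37 = 0.078887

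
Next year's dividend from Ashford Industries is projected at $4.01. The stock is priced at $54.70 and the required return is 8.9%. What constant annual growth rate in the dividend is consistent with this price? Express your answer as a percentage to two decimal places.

P = D₁/(r−g) ⇒ g = r − D₁/P = 0.089 − $4.01/$54.70 = 0.015691

1.57%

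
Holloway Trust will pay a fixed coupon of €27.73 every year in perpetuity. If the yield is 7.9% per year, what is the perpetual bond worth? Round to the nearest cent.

€351.01

Level perpetuity: PV = C / r = €27.73 / 0.079 = €351.01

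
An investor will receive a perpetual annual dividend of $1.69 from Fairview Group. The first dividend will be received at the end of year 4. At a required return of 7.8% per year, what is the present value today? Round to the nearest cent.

$17.30

Value at end of year 3: C / r = $1.69 / 0.078 = $21.6667
Discount to today: PV = $21.6667 / (1 + 0.078)^3 = $21.6667 / 1.252727 = $17.30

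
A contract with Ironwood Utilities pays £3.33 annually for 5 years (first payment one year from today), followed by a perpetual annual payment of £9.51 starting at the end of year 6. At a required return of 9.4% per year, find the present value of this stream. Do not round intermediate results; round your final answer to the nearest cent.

PV of 5-year annuity: £3.33 × [1 − (1+0.094)^−5] / 0.094 = 12.81922
Perpetuity value at year 5: £9.51 / 0.094 = 101.17021
PV of perpetuity: 101.17021 / (1+0.094)^5 = 64.56038
Total PV = 12.81922 + 64.56038 = 77.37959

£77.38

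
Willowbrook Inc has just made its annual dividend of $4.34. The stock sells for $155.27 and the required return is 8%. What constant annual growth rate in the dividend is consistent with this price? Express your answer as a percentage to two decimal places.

P = D₀(1+g)/(r−g) ⇒ P(r−g) = D₀(1+g) ⇒ g(P+D₀) = P·r − D₀
g = (P·r − D₀)/(P + D₀) = ($155.27×0.08 − $4.34) / ($155.27 + $4.34) = 0.050633

5.06%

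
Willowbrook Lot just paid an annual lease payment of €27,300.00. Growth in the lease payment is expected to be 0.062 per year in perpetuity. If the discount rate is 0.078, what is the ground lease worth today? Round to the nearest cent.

D₁ = D₀ × (1 + g) = €27,300.00 × 1.062 = €28,992.6000
Growing perpetuity: P = D₁ / (r − g) = €28,992.6000 / (0.078 − 0.062) = €1,812,037.50

€1812037.50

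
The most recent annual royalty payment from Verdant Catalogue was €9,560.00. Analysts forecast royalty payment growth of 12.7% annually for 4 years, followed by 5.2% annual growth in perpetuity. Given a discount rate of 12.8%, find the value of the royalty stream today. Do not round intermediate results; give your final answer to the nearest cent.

D_1 = 10774.12000
D_2 = 12142.43324
D_3 = 13684.52226
D_4 = 15422.45659
Terminal value at year 4: TV = D_4×(1+g_2)/(r−g_2) = 16224.42433/0.076 = 213479.26752
P_0 = D_1/(1+r)^1 + D_2/(1+r)^2 + D_3/(1+r)^3 + D_4/(1+r)^4 + TV/(1+r)^4
    = 9551.52482 + 9543.05716 + 9534.59700 + 9526.14434 + 131861.89277 = 170017.21610

€170017.22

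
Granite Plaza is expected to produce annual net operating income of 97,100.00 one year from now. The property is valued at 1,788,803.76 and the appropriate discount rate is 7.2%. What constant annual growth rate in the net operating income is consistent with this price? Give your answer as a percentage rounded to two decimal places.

1.77%

P = D₁/(r−g) ⇒ g = r − D₁/P = 0.072 − 97,100.00/1,788,803.76 = 0.017718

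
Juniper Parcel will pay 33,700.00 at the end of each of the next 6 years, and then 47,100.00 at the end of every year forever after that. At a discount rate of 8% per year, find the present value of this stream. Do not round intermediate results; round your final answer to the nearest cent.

PV of 6-year annuity: 33,700.00 × [1 − (1+0.08)^−6] / 0.08 = 155791.04468
Perpetuity value at year 6: 47,100.00 / 0.08 = 588750.00000
PV of perpetuity: 588750.00000 / (1+0.08)^6 = 371012.36783
Total PV = 155791.04468 + 371012.36783 = 526803.41250

526803.41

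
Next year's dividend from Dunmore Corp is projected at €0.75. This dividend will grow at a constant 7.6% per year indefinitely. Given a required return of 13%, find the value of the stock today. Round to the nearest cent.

€13.89

Growing perpetuity: P = D₁ / (r − g) = €0.7500 / (0.13 − 0.076) = €13.89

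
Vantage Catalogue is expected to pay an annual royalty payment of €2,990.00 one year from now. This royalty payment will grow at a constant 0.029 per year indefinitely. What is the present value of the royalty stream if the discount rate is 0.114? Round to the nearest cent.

Growing perpetuity: P = D₁ / (r − g) = €2,990.0000 / (0.114 − 0.029) = €35,176.47

€35176.47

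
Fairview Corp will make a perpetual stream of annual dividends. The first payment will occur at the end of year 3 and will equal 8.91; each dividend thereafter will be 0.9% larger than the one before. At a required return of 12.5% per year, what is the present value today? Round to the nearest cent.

60.69

Value at end of year 2: C₁ / (r − g) = 8.91 / (0.125 − 0.009) = 76.8103
Discount to today: PV = 76.8103 / (1 + 0.125)^2 = 76.8103 / 1.265625 = 60.69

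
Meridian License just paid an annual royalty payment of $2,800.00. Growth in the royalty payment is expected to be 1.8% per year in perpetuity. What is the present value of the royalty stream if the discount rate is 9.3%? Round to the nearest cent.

$38005.33

D₁ = D₀ × (1 + g) = $2,800.00 × 1.018 = $2,850.4000
Growing perpetuity: P = D₁ / (r − g) = $2,850.4000 / (0.093 − 0.018) = $38,005.33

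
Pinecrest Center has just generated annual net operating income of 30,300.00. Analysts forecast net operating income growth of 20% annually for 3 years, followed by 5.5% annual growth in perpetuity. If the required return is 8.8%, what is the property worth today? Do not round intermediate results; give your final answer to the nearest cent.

D_1 = 36360.00000
D_2 = 43632.00000
D_3 = 52358.40000
Terminal value at year 3: TV = D_3×(1+g_2)/(r−g_2) = 55238.11200/0.033 = 1673882.18182
P_0 = D_1/(1+r)^1 + D_2/(1+r)^2 + D_3/(1+r)^3 + TV/(1+r)^3
    = 33419.11765 + 36859.32093 + 40653.66280 + 1299685.28027 = 1410617.38165

1410617.38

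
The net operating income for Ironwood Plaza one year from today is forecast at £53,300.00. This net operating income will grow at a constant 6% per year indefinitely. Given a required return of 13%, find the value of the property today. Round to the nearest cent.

£761428.57

Growing perpetuity: P = D₁ / (r − g) = £53,300.0000 / (0.13 − 0.06) = £761,428.57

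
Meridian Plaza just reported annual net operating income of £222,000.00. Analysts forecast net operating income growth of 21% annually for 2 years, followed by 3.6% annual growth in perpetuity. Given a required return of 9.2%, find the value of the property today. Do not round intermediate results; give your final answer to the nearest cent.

£5561108.71

D_1 = 268620.00000
D_2 = 325030.20000
Terminal value at year 2: TV = D_2×(1+g_2)/(r−g_2) = 336731.28720/0.056 = 6013058.70000
P_0 = D_1/(1+r)^1 + D_2/(1+r)^2 + TV/(1+r)^2
    = 245989.01099 + 272570.24111 + 5042549.46061 = 5561108.71272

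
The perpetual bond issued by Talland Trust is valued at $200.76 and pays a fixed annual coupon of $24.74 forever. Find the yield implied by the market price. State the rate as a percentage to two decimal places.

P = C/r ⇒ r = C/P = $24.74/$200.76 = 0.123232

12.32%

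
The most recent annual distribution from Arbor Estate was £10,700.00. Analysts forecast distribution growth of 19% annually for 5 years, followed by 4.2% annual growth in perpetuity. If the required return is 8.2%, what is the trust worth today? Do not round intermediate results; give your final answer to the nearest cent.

D_1 = 12733.00000
D_2 = 15152.27000
D_3 = 18031.20130
D_4 = 21457.12955
D_5 = 25533.98416
Terminal value at year 5: TV = D_5×(1+g_2)/(r−g_2) = 26606.41150/0.04 = 665160.28739
P_0 = D_1/(1+r)^1 + D_2/(1+r)^2 + D_3/(1+r)^3 + D_4/(1+r)^4 + D_5/(1+r)^5 + TV/(1+r)^5
    = 11768.02218 + 12942.64916 + 14234.52172 + 15655.34275 + 17217.98324 + 448528.46346 = 520346.98252

£520346.98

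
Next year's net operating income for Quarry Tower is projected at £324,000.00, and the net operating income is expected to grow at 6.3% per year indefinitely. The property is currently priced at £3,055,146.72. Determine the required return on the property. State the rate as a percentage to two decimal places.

P = D₁/(r − g) ⇒ r = D₁/P + g = £324,000.0000/£3,055,146.72 + 0.063 = 0.106051 + 0.063 = 0.169051

16.91%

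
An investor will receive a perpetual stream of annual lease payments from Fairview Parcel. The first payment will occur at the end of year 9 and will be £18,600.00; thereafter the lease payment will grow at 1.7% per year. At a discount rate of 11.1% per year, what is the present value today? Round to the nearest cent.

Value at end of year 8: C₁ / (r − g) = £18,600.00 / (0.111 − 0.017) = £197,872.3404
Discount to today: PV = £197,872.3404 / (1 + 0.111)^8 = £197,872.3404 / 2.321200 = £85,245.73

£85245.73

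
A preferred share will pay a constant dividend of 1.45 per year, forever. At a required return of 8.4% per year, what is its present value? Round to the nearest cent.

Level perpetuity: PV = C / r = 1.45 / 0.084 = 17.26

17.26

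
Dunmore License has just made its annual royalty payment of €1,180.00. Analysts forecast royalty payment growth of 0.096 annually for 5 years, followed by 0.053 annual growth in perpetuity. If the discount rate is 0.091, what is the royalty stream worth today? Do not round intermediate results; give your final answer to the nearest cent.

€39436.21

D_1 = 1293.28000
D_2 = 1417.43488
D_3 = 1553.50863
D_4 = 1702.64546
D_5 = 1866.09942
Terminal value at year 5: TV = D_5×(1+g_2)/(r−g_2) = 1965.00269/0.038 = 51710.59710
P_0 = D_1/(1+r)^1 + D_2/(1+r)^2 + D_3/(1+r)^3 + D_4/(1+r)^4 + D_5/(1+r)^5 + TV/(1+r)^5
    = 1185.40788 + 1190.84055 + 1196.29811 + 1201.78069 + 1207.28839 + 33454.59677 = 39436.21240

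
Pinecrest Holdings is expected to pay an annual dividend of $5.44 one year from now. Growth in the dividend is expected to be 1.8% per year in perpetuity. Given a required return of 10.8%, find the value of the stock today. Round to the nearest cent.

Growing perpetuity: P = D₁ / (r − g) = $5.4400 / (0.108 − 0.018) = $60.44

$60.44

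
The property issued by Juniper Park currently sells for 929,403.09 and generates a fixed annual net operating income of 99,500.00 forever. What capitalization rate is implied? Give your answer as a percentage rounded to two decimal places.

10.71%

P = C/r ⇒ r = C/P = 99,500.00/929,403.09 = 0.107058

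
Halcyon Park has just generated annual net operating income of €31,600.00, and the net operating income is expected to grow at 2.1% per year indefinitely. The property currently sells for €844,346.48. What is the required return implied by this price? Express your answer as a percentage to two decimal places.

5.92%

D₁ = €31,600.00 × 1.021 = €32,263.6000
P = D₁/(r − g) ⇒ r = D₁/P + g = €32,263.6000/€844,346.48 + 0.021 = 0.038211 + 0.021 = 0.059211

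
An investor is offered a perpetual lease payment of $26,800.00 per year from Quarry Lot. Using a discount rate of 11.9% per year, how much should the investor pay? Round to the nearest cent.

Level perpetuity: PV = C / r = $26,800.00 / 0.119 = $225,210.08

$225210.08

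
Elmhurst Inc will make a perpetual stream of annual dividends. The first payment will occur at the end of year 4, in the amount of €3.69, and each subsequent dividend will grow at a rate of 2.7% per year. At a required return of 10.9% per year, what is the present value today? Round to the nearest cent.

€32.99

Value at end of year 3: C₁ / (r − g) = €3.69 / (0.109 − 0.027) = €45.0000
Discount to today: PV = €45.0000 / (1 + 0.109)^3 = €45.0000 / 1.363938 = €32.99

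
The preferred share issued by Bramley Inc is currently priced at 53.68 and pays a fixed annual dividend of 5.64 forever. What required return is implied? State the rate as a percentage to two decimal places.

P = C/r ⇒ r = C/P = 5.64/53.68 = 0.105067

10.51%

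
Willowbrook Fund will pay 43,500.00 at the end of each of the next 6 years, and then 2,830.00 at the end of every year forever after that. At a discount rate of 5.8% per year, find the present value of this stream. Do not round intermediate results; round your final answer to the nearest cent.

250043.55

PV of 6-year annuity: 43,500.00 × [1 − (1+0.058)^−6] / 0.058 = 215254.35394
Perpetuity value at year 6: 2,830.00 / 0.058 = 48793.10345
PV of perpetuity: 48793.10345 / (1+0.058)^6 = 34789.19950
Total PV = 215254.35394 + 34789.19950 = 250043.55344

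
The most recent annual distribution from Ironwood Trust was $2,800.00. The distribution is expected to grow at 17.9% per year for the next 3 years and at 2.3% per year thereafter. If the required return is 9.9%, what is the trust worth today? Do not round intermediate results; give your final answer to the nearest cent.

$56217.15

D_1 = 3301.20000
D_2 = 3892.11480
D_3 = 4588.80335
Terminal value at year 3: TV = D_3×(1+g_2)/(r−g_2) = 4694.34583/0.076 = 61767.70824
P_0 = D_1/(1+r)^1 + D_2/(1+r)^2 + D_3/(1+r)^3 + TV/(1+r)^3
    = 3003.82166 + 3222.48019 + 3457.05564 + 46533.78841 = 56217.14590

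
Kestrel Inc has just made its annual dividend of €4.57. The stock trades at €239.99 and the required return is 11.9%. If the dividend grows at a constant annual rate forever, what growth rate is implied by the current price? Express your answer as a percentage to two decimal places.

P = D₀(1+g)/(r−g) ⇒ P(r−g) = D₀(1+g) ⇒ g(P+D₀) = P·r − D₀
g = (P·r − D₀)/(P + D₀) = (€239.99×0.119 − €4.57) / (€239.99 + €4.57) = 0.098090

9.81%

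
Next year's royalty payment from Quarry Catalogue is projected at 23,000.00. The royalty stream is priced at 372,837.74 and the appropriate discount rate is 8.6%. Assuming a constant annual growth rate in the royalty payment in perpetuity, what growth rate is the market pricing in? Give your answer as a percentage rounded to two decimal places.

2.43%

P = D₁/(r−g) ⇒ g = r − D₁/P = 0.086 − 23,000.00/372,837.74 = 0.024311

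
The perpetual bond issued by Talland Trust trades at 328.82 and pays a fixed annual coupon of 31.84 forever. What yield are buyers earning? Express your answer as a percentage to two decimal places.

P = C/r ⇒ r = C/P = 31.84/328.82 = 0.096831

9.68%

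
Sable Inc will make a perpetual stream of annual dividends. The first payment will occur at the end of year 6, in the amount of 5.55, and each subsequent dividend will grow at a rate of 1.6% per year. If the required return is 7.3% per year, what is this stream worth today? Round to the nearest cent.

68.46

Value at end of year 5: C₁ / (r − g) = 5.55 / (0.073 − 0.016) = 97.3684
Discount to today: PV = 97.3684 / (1 + 0.073)^5 = 97.3684 / 1.422324 = 68.46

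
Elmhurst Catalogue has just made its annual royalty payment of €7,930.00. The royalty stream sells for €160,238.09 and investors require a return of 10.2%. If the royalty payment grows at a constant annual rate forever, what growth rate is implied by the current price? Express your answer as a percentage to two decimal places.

5.00%

P = D₀(1+g)/(r−g) ⇒ P(r−g) = D₀(1+g) ⇒ g(P+D₀) = P·r − D₀
g = (P·r − D₀)/(P + D₀) = (€160,238.09×0.102 − €7,930.00) / (€160,238.09 + €7,930.00) = 0.050035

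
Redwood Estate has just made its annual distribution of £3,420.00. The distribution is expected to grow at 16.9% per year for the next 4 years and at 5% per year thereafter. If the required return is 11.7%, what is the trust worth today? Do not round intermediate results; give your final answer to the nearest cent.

£79644.28

D_1 = 3997.98000
D_2 = 4673.63862
D_3 = 5463.48355
D_4 = 6386.81227
Terminal value at year 4: TV = D_4×(1+g_2)/(r−g_2) = 6706.15288/0.067 = 100091.83402
P_0 = D_1/(1+r)^1 + D_2/(1+r)^2 + D_3/(1+r)^3 + D_4/(1+r)^4 + TV/(1+r)^4
    = 3579.21218 + 3745.83620 + 3920.21711 + 4102.71603 + 64296.29599 = 79644.27751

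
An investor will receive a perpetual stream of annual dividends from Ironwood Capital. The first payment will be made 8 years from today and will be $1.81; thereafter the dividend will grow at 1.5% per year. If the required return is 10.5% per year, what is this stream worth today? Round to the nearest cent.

$10.00

Value at end of year 7: C₁ / (r − g) = $1.81 / (0.105 − 0.015) = $20.1111
Discount to today: PV = $20.1111 / (1 + 0.105)^7 = $20.1111 / 2.011574 = $10.00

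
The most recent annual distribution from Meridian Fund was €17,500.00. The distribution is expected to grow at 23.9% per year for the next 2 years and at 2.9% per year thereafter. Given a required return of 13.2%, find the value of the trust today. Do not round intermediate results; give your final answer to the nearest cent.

€249561.86

D_1 = 21682.50000
D_2 = 26864.61750
Terminal value at year 2: TV = D_2×(1+g_2)/(r−g_2) = 27643.69141/0.103 = 268385.35347
P_0 = D_1/(1+r)^1 + D_2/(1+r)^2 + TV/(1+r)^2
    = 19154.15194 + 20964.65924 + 209443.05200 = 249561.86319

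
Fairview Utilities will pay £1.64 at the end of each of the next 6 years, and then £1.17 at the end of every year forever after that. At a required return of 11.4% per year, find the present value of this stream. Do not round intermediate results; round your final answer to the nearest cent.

PV of 6-year annuity: £1.64 × [1 − (1+0.114)^−6] / 0.114 = 6.85886
Perpetuity value at year 6: £1.17 / 0.114 = 10.26316
PV of perpetuity: 10.26316 / (1+0.114)^6 = 5.36995
Total PV = 6.85886 + 5.36995 = 12.22881

£12.23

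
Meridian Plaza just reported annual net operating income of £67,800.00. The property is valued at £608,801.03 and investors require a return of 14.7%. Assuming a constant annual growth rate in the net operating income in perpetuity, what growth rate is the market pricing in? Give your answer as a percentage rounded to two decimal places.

3.21%

P = D₀(1+g)/(r−g) ⇒ P(r−g) = D₀(1+g) ⇒ g(P+D₀) = P·r − D₀
g = (P·r − D₀)/(P + D₀) = (£608,801.03×0.147 − £67,800.00) / (£608,801.03 + £67,800.00) = 0.032063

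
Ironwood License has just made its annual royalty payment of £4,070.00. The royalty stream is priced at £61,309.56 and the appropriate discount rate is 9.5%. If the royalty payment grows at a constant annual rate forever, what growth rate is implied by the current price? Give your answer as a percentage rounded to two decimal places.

P = D₀(1+g)/(r−g) ⇒ P(r−g) = D₀(1+g) ⇒ g(P+D₀) = P·r − D₀
g = (P·r − D₀)/(P + D₀) = (£61,309.56×0.095 − £4,070.00) / (£61,309.56 + £4,070.00) = 0.026834

2.68%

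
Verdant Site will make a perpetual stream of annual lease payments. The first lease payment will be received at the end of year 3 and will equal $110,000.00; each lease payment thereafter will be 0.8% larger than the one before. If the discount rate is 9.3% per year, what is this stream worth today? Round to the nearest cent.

Value at end of year 2: C₁ / (r − g) = $110,000.00 / (0.093 − 0.008) = $1,294,117.6471
Discount to today: PV = $1,294,117.6471 / (1 + 0.093)^2 = $1,294,117.6471 / 1.194649 = $1,083,261.82

$1083261.82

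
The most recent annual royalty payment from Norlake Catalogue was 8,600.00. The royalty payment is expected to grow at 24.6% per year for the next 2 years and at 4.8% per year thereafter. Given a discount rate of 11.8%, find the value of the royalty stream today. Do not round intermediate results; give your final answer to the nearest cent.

180190.77

D_1 = 10715.60000
D_2 = 13351.63760
Terminal value at year 2: TV = D_2×(1+g_2)/(r−g_2) = 13992.51620/0.07 = 199893.08864
P_0 = D_1/(1+r)^1 + D_2/(1+r)^2 + TV/(1+r)^2
    = 9584.61538 + 10681.95954 + 159924.19430 = 180190.76923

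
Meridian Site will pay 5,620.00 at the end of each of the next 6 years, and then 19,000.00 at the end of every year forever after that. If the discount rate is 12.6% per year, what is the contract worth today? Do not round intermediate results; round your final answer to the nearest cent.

96705.27

PV of 6-year annuity: 5,620.00 × [1 − (1+0.126)^−6] / 0.126 = 22718.73514
Perpetuity value at year 6: 19,000.00 / 0.126 = 150793.65079
PV of perpetuity: 150793.65079 / (1+0.126)^6 = 73986.53912
Total PV = 22718.73514 + 73986.53912 = 96705.27426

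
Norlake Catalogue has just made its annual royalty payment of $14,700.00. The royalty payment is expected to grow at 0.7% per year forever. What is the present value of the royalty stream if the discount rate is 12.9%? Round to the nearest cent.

$121335.25

D₁ = D₀ × (1 + g) = $14,700.00 × 1.007 = $14,802.9000
Growing perpetuity: P = D₁ / (r − g) = $14,802.9000 / (0.129 − 0.007) = $121,335.25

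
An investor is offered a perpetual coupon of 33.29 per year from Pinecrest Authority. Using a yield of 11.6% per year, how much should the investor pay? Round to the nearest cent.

Level perpetuity: PV = C / r = 33.29 / 0.116 = 286.98

286.98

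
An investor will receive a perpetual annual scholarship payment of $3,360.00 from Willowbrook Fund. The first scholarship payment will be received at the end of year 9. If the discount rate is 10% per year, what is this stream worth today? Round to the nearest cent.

$15674.65

Value at end of year 8: C / r = $3,360.00 / 0.1 = $33,600.0000
Discount to today: PV = $33,600.0000 / (1 + 0.1)^8 = $33,600.0000 / 2.143589 = $15,674.65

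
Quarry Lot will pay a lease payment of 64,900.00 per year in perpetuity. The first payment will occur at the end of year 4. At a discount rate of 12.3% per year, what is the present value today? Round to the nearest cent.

Value at end of year 3: C / r = 64,900.00 / 0.123 = 527,642.2764
Discount to today: PV = 527,642.2764 / (1 + 0.123)^3 = 527,642.2764 / 1.416248 = 372,563.51

372563.51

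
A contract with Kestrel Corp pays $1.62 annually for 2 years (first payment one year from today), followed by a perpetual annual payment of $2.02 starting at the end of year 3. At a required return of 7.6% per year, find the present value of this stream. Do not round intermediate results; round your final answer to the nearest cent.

$25.86

PV of 2-year annuity: $1.62 × [1 − (1+0.076)^−2] / 0.076 = 2.90481
Perpetuity value at year 2: $2.02 / 0.076 = 26.57895
PV of perpetuity: 26.57895 / (1+0.076)^2 = 22.95690
Total PV = 2.90481 + 22.95690 = 25.86171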